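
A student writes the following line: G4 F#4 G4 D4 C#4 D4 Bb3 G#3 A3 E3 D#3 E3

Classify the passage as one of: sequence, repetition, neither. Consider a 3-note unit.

Note 1 of cell 3 is Bb3; if this were a sequence it would be A3. No unit length gives a consistent transposition pattern.

neither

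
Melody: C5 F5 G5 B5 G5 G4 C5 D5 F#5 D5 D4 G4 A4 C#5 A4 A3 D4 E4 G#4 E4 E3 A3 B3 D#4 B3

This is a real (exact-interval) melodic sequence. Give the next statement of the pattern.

The 5-note cells begin on C5, G4, D4, A3, E3 — each down a 4th from the last.
From B2 the exact shape gives B2 E3 F#3 A#3 F#3.

B2 E3 F#3 A#3 F#3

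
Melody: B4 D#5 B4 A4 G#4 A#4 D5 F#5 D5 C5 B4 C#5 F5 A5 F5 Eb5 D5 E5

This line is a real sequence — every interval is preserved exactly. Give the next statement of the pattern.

The 6-note cells begin on B4, D5, F5 — each up a 3rd from the last.
Statement 4 starts on Ab5 and keeps the same exact contour: Ab5 C6 Ab5 Gb5 F5 G5.

Ab5 C6 Ab5 Gb5 F5 G5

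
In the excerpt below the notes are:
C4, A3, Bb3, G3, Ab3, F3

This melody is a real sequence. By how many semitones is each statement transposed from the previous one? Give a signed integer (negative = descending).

-2

With a 2-note motive the entries are C4, Bb3, Ab3, each down a 2nd from the previous.
C4→Bb3 is 58 − 60 = -2 semitones.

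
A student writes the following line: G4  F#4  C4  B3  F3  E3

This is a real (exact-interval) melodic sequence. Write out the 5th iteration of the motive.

Eb2 D2

Unit = 2 notes; the statements start on G4, C4, F3, moving down a 5th each time.
Continuing the starts: Bb2 → Eb2.
Statement 5 starts on Eb2 and keeps the same exact contour: Eb2 D2.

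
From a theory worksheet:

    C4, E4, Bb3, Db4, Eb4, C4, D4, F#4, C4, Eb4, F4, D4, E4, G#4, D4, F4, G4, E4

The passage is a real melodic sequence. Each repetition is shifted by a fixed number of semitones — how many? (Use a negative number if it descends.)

The 6-note cells begin on C4, D4, E4 — each up a 2nd from the last.
C4 to D4 spans +2 semitones.

2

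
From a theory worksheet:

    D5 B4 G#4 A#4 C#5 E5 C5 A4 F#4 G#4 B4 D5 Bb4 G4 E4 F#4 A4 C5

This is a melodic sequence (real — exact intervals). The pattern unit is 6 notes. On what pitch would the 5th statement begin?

With a 6-note motive the entries are D5, C5, Bb4, each down a 2nd from the previous.
Extending the heads down a 2nd: Ab4 → Gb4.

Gb4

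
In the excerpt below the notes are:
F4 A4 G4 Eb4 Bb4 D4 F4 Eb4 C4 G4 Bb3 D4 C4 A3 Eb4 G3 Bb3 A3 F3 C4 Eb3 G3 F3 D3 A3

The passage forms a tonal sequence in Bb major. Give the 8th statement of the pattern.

The 5-note cells begin on F4, D4, Bb3, G3, Eb3 — each down a 3rd from the last.
Continuing the starts: C3 → A2 → F2.
From F2 the diatonic shape gives F2 A2 G2 Eb2 Bb2.

F2 A2 G2 Eb2 Bb2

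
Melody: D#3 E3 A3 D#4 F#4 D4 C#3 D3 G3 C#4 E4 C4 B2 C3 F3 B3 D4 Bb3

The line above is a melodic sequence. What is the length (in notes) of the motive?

There are 18 notes; a 6-note unit gives 3 cells:
D#3 E3 A3 D#4 F#4 D4 | C#3 D3 G3 C#4 E4 C4 | B2 C3 F3 B3 D4 Bb3
Every group is a transposition down a 2nd of the one before; no shorter unit works.

6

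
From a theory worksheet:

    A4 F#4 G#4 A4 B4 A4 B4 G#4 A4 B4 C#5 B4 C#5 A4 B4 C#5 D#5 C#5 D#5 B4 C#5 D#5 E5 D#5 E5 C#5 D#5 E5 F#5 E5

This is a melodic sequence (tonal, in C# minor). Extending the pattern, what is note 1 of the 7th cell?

The unit is 6 notes. Position-1 pitches of the 5 shown cells: A4, B4, C#5, D#5, E5.
Carrying that up a 2nd forward: F#5 → G#5.

G#5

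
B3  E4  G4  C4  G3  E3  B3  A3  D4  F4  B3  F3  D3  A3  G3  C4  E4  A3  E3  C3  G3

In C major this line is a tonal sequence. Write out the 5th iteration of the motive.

E3 A3 C4 F3 C3 A2 E3

The 7-note cells begin on B3, A3, G3 — each down a 2nd from the last.
Continuing the starts: F3 → E3.
So cell 5 is E3 A3 C4 F3 C3 A2 E3.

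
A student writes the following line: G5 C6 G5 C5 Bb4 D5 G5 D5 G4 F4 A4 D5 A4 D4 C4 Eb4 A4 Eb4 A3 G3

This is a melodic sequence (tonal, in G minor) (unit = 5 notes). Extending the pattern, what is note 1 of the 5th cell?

Grouping in 5s, the 1st note of each cell is G5, D5, A4, Eb4.
One more down a 4th gives Bb3.

Bb3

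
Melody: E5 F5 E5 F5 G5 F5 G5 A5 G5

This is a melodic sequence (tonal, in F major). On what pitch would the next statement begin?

The 3-note cells begin on E5, F5, G5 — each up a 2nd from the last.
One more step up a 2nd gives A5.

A5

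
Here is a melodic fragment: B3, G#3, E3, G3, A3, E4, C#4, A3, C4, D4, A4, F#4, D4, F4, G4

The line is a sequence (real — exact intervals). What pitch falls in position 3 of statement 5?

The unit is 5 notes. Position-3 pitches of the 3 shown cells: E3, A3, D4.
Each moves up a 4th. Continuing: G4 → C5.

C5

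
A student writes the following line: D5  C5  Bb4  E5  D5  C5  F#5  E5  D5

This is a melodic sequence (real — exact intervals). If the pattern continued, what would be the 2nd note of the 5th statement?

G#5

Grouping in 3s, the 2nd note of each cell is C5, D5, E5.
Carrying that up a 2nd forward: F#5 → G#5.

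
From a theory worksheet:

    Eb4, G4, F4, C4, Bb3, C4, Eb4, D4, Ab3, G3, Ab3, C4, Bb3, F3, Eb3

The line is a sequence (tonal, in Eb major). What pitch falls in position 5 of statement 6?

Grouping in 5s, the 5th note of each cell is Bb3, G3, Eb3.
Each moves down a 3rd. Continuing: C3 → Ab2 → F2.

F2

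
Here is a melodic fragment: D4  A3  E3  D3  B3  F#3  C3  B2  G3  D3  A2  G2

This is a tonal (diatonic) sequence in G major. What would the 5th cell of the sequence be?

C3 G2 D2 C2

Unit = 4 notes; the statements start on D4, B3, G3, moving down a 3rd each time.
Continuing the starts: E3 → C3.
From C3 the diatonic shape gives C3 G2 D2 C2.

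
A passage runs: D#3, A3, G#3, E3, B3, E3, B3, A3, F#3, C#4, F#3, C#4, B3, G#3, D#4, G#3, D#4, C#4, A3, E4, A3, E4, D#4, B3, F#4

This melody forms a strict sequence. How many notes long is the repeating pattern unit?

There are 25 notes; a 5-note unit gives 5 cells:
D#3 A3 G#3 E3 B3 | E3 B3 A3 F#3 C#4 | F#3 C#4 B3 G#3 D#4 | G#3 D#4 C#4 A3 E4 | A3 E4 D#4 B3 F#4
Every group is a transposition up a 2nd of the one before; no shorter unit works.

5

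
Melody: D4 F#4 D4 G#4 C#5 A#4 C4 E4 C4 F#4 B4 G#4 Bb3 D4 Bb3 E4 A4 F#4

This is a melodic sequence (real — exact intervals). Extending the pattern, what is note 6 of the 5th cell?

The unit is 6 notes. Position-6 pitches of the 3 shown cells: A#4, G#4, F#4.
Carrying that down a 2nd forward: E4 → D4.

D4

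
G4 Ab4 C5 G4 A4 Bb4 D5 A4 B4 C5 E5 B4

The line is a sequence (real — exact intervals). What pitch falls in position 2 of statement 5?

With 4-note cells, note 2 of each statement runs Ab4, Bb4, C5.
Each moves up a 2nd. Continuing: D5 → E5.

E5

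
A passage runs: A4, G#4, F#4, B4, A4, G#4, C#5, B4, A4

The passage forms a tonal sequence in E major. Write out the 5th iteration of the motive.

With a 3-note motive the entries are A4, B4, C#5, each up a 2nd from the previous.
Extending up a 2nd: D#5 → E5.
From E5 the diatonic shape gives E5 D#5 C#5.

E5 D#5 C#5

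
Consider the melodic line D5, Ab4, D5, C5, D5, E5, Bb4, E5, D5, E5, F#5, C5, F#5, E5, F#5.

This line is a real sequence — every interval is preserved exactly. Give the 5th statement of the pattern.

A#5 E5 A#5 G#5 A#5

The 5-note cells begin on D5, E5, F#5 — each up a 2nd from the last.
Extending up a 2nd: G#5 → A#5.
From A#5 the exact shape gives A#5 E5 A#5 G#5 A#5.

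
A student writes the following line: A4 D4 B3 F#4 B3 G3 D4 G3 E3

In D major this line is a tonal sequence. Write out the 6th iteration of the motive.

E3 A2 F#2

The 3-note cells begin on A4, F#4, D4 — each down a 3rd from the last.
Carrying on: B3 → G3 → E3.
So cell 6 is E3 A2 F#2.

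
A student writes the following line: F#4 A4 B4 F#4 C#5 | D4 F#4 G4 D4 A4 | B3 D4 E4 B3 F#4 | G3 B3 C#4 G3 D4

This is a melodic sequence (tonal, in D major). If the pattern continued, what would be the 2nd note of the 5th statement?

G3

With 5-note cells, note 2 of each statement runs A4, F#4, D4, B3.
From B3, down a 3rd gives G3.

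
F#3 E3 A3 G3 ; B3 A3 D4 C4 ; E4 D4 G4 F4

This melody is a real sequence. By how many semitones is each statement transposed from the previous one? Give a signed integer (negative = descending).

5

Taking 4-note groups, the heads are F#3, B3, E4: the pattern moves up a 4th.
Counting half-steps from F#3 to B3: 5.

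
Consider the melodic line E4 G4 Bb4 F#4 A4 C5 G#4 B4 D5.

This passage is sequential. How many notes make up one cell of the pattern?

Try groups of 3 (3 cells in 9 notes):
E4 G4 Bb4 | F#4 A4 C5 | G#4 B4 D5
Each cell is the previous one up a 2nd — so the unit is 3 notes.

3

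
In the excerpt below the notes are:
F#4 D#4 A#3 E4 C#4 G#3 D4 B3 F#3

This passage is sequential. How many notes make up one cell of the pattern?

3

9 notes total. Splitting into 3 groups of 3:
F#4 D#4 A#3 | E4 C#4 G#3 | D4 B3 F#3
Each cell is the previous one down a 2nd — so the unit is 3 notes.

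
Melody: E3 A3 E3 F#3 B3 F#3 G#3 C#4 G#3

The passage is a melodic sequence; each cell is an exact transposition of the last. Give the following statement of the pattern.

A#3 D#4 A#3

Unit = 3 notes; the statements start on E3, F#3, G#3, moving up a 2nd each time.
From A#3 the exact shape gives A#3 D#4 A#3.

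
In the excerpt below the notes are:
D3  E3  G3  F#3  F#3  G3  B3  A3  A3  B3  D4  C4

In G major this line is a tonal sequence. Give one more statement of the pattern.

C4 D4 F#4 E4

The 4-note cells begin on D3, F#3, A3 — each up a 3rd from the last.
Statement 4 starts on C4 and keeps the same diatonic contour: C4 D4 F#4 E4.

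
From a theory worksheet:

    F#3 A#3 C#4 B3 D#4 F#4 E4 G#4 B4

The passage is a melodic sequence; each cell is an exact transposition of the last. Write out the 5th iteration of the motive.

D5 F#5 A5

Taking 3-note groups, the heads are F#3, B3, E4: the pattern moves up a 4th.
Extending up a 4th: A4 → D5.
Statement 5 starts on D5 and keeps the same exact contour: D5 F#5 A5.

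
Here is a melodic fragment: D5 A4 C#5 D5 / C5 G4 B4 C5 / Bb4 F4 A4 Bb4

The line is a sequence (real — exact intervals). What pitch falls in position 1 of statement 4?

Ab4

Grouping in 4s, the 1st note of each cell is D5, C5, Bb4.
One more down a 2nd gives Ab4.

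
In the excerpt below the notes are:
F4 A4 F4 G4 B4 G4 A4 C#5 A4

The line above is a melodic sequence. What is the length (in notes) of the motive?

There are 9 notes; a 3-note unit gives 3 cells:
F4 A4 F4 | G4 B4 G4 | A4 C#5 A4
That's a consistent up a 2nd shift per cell, and no other grouping gives one.

3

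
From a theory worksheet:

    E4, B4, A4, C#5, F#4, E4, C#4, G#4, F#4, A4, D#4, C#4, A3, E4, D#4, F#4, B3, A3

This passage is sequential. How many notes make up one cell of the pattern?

18 notes total. Splitting into 3 groups of 6:
E4 B4 A4 C#5 F#4 E4 | C#4 G#4 F#4 A4 D#4 C#4 | A3 E4 D#4 F#4 B3 A3
Every group is a transposition down a 3rd of the one before; no shorter unit works.

6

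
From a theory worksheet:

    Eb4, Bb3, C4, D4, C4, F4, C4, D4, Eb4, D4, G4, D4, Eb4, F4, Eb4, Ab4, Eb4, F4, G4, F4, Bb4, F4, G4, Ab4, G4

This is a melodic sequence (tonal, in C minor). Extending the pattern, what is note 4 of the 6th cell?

Bb4

The unit is 5 notes. Position-4 pitches of the 5 shown cells: D4, Eb4, F4, G4, Ab4.
From Ab4, up a 2nd gives Bb4.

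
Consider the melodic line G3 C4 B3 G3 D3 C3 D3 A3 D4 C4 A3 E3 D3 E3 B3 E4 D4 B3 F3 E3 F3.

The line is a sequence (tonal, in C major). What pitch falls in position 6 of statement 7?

The unit is 7 notes. Position-6 pitches of the 3 shown cells: C3, D3, E3.
Extending up a 2nd: F3 → G3 → A3 → B3.

B3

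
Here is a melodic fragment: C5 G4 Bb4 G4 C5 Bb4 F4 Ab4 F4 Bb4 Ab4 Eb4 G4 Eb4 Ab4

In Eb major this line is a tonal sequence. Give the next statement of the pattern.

Taking 5-note groups, the heads are C5, Bb4, Ab4: the pattern moves down a 2nd.
So cell 4 is G4 D4 F4 D4 G4.

G4 D4 F4 D4 G4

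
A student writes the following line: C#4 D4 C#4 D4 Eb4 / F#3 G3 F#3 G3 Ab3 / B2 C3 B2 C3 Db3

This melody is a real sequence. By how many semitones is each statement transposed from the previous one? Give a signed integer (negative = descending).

With a 5-note motive the entries are C#4, F#3, B2, each down a 5th from the previous.
C#4 to F#3 spans -7 semitones.

-7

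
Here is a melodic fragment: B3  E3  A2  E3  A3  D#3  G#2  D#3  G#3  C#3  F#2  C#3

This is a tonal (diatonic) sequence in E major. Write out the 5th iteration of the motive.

E3 A2 D#2 A2

Unit = 4 notes; the statements start on B3, A3, G#3, moving down a 2nd each time.
Extending down a 2nd: F#3 → E3.
From E3 the diatonic shape gives E3 A2 D#2 A2.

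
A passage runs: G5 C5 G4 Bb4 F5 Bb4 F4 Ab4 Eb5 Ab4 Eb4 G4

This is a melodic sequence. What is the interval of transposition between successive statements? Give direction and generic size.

down a 2nd

With a 4-note motive the entries are G5, F5, Eb5, each down a 2nd from the previous.
G5 to F5 is down a 2nd.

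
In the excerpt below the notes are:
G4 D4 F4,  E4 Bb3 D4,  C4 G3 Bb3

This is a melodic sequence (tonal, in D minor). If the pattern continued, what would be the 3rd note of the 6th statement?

Grouping in 3s, the 3rd note of each cell is F4, D4, Bb3.
Each moves down a 3rd. Continuing: G3 → E3 → C3.

C3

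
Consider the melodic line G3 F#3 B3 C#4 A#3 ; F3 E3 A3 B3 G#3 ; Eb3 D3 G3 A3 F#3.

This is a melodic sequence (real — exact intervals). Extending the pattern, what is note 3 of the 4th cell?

Grouping in 5s, the 3rd note of each cell is B3, A3, G3.
Each moves down a 2nd; the next is F3.

F3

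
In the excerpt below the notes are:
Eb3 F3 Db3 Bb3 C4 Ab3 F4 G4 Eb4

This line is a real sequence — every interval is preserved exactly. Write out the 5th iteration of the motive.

The 3-note cells begin on Eb3, Bb3, F4 — each up a 5th from the last.
Continuing the starts: C5 → G5.
So cell 5 is G5 A5 F5.

G5 A5 F5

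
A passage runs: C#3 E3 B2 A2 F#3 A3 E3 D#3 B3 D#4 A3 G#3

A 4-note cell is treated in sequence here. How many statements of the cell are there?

12 notes in groups of 4 gives 12/4 = 3 statements.
Starts: C#3, F#3, B3 — each up a 4th.

3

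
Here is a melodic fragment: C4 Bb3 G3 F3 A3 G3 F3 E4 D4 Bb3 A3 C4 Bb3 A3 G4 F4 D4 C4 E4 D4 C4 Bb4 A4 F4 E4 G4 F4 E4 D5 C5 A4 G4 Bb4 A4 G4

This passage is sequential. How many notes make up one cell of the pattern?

35 notes total. Splitting into 5 groups of 7:
C4 Bb3 G3 F3 A3 G3 F3 | E4 D4 Bb3 A3 C4 Bb3 A3 | G4 F4 D4 C4 E4 D4 C4 | Bb4 A4 F4 E4 G4 F4 E4 | D5 C5 A4 G4 Bb4 A4 G4
Every group is a transposition up a 3rd of the one before; no shorter unit works.

7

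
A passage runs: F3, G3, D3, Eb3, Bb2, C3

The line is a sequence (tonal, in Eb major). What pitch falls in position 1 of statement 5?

With 2-note cells, note 1 of each statement runs F3, D3, Bb2.
Carrying that down a 3rd forward: G2 → Eb2.

Eb2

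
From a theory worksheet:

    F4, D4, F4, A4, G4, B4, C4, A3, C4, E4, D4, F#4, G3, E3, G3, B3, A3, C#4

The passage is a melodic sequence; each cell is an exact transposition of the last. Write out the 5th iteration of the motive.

With a 6-note motive the entries are F4, C4, G3, each down a 4th from the previous.
Extending down a 4th: D3 → A2.
So cell 5 is A2 F#2 A2 C#3 B2 D#3.

A2 F#2 A2 C#3 B2 D#3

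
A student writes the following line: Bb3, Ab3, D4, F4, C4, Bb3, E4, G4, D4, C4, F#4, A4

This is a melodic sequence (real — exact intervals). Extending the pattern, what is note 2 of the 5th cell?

The unit is 4 notes. Position-2 pitches of the 3 shown cells: Ab3, Bb3, C4.
Carrying that up a 2nd forward: D4 → E4.

E4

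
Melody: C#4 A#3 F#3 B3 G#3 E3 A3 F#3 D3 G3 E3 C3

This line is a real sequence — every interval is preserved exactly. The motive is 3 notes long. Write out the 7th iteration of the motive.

The 3-note cells begin on C#4, B3, A3, G3 — each down a 2nd from the last.
Carrying on: F3 → Eb3 → Db3.
From Db3 the exact shape gives Db3 Bb2 Gb2.

Db3 Bb2 Gb2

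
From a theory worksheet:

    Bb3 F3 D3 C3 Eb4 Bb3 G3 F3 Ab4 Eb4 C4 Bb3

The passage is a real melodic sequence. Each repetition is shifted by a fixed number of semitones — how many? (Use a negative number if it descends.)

Unit = 4 notes; the statements start on Bb3, Eb4, Ab4, moving up a 4th each time.
Bb3→Eb4 is 63 − 58 = 5 semitones.

5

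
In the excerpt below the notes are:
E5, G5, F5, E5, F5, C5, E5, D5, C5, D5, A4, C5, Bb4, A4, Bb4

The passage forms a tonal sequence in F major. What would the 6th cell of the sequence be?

With a 5-note motive the entries are E5, C5, A4, each down a 3rd from the previous.
Extending down a 3rd: F4 → D4 → Bb3.
From Bb3 the diatonic shape gives Bb3 D4 C4 Bb3 C4.

Bb3 D4 C4 Bb3 C4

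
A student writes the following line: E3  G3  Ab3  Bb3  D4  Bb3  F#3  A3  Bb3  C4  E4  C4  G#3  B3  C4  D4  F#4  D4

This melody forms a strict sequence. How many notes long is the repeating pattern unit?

There are 18 notes; a 6-note unit gives 3 cells:
E3 G3 Ab3 Bb3 D4 Bb3 | F#3 A3 Bb3 C4 E4 C4 | G#3 B3 C4 D4 F#4 D4
That's a consistent up a 2nd shift per cell, and no other grouping gives one.

6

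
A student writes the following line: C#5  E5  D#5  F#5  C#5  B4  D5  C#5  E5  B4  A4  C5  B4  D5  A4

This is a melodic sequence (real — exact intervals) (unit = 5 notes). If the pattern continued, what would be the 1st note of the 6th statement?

Eb4

With 5-note cells, note 1 of each statement runs C#5, B4, A4.
Each moves down a 2nd. Continuing: G4 → F4 → Eb4.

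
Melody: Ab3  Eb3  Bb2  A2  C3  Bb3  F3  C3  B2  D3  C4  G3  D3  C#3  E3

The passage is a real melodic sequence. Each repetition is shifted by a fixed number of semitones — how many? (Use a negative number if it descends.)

Taking 5-note groups, the heads are Ab3, Bb3, C4: the pattern moves up a 2nd.
Ab3 to Bb3 spans +2 semitones.

2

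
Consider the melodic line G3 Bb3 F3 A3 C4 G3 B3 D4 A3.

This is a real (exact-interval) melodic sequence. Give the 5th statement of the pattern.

Unit = 3 notes; the statements start on G3, A3, B3, moving up a 2nd each time.
Continuing the starts: C#4 → D#4.
So cell 5 is D#4 F#4 C#4.

D#4 F#4 C#4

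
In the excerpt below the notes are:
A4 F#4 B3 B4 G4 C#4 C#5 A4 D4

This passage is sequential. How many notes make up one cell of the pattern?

Try groups of 3 (3 cells in 9 notes):
A4 F#4 B3 | B4 G4 C#4 | C#5 A4 D4
Every group is a transposition up a 2nd of the one before; no shorter unit works.

3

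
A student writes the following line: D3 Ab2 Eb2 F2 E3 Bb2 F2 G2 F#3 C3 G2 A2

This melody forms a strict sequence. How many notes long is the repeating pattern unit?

4

There are 12 notes; a 4-note unit gives 3 cells:
D3 Ab2 Eb2 F2 | E3 Bb2 F2 G2 | F#3 C3 G2 A2
That's a consistent up a 2nd shift per cell, and no other grouping gives one.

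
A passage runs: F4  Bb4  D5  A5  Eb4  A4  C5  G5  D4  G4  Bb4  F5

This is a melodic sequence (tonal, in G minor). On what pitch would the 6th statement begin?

The 4-note cells begin on F4, Eb4, D4 — each down a 2nd from the last.
Extending the heads down a 2nd: C4 → Bb3 → A3.

A3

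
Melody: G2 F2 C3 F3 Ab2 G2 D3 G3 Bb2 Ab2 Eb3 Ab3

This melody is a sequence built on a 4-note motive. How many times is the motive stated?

3

12 notes in groups of 4 gives 12/4 = 3 statements.
Starts: G2, Ab2, Bb2 — each up a 2nd.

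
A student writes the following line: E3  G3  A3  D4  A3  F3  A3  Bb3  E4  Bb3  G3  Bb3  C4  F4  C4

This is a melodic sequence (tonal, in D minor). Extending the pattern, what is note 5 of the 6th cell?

With 5-note cells, note 5 of each statement runs A3, Bb3, C4.
Carrying that up a 2nd forward: D4 → E4 → F4.

F4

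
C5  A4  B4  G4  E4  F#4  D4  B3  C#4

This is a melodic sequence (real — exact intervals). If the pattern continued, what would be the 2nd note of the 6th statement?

The unit is 3 notes. Position-2 pitches of the 3 shown cells: A4, E4, B3.
Carrying that down a 4th forward: F#3 → C#3 → G#2.

G#2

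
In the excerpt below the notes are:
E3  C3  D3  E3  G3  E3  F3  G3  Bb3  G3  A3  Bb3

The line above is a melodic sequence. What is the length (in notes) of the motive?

4

There are 12 notes; a 4-note unit gives 3 cells:
E3 C3 D3 E3 | G3 E3 F3 G3 | Bb3 G3 A3 Bb3
Every group is a transposition up a 3rd of the one before; no shorter unit works.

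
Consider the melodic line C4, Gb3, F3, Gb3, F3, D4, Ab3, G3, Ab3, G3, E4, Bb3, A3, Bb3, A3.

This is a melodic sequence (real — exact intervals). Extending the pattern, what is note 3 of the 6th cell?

Grouping in 5s, the 3rd note of each cell is F3, G3, A3.
Extending up a 2nd: B3 → C#4 → D#4.

D#4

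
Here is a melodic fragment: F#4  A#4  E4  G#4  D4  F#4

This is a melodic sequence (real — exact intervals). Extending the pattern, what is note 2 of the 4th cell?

The unit is 2 notes. Position-2 pitches of the 3 shown cells: A#4, G#4, F#4.
One more down a 2nd gives E4.

E4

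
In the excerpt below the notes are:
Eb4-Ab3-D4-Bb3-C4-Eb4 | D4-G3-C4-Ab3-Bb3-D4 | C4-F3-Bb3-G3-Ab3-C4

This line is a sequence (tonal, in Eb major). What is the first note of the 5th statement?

Unit = 6 notes; the statements start on Eb4, D4, C4, moving down a 2nd each time.
Extending the heads down a 2nd: Bb3 → Ab3.

Ab3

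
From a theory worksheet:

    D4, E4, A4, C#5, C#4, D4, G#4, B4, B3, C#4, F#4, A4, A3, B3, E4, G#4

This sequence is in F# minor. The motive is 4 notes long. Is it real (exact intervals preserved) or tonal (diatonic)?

tonal

Every note is diatonic to F# minor.
Cell 1 has +2 semitones from note 1 to 2, but cell 2 has +1 — the interval quality changes while the contour stays the same, which is the hallmark of a tonal sequence.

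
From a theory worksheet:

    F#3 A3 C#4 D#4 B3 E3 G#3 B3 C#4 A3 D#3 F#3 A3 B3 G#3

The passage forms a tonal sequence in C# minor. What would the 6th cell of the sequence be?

A2 C#3 E3 F#3 D#3

With a 5-note motive the entries are F#3, E3, D#3, each down a 2nd from the previous.
Extending down a 2nd: C#3 → B2 → A2.
So cell 6 is A2 C#3 E3 F#3 D#3.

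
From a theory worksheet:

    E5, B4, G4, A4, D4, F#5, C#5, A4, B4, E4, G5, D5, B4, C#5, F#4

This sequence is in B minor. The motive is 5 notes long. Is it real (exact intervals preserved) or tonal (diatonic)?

tonal

Every note is diatonic to B minor.
Cell 1 has -4 semitones from note 2 to 3, but cell 3 has -3 — the interval quality changes while the contour stays the same, which is the hallmark of a tonal sequence.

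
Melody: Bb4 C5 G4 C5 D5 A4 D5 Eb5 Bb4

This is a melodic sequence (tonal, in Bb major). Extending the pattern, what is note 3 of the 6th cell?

With 3-note cells, note 3 of each statement runs G4, A4, Bb4.
Each moves up a 2nd. Continuing: C5 → D5 → Eb5.

Eb5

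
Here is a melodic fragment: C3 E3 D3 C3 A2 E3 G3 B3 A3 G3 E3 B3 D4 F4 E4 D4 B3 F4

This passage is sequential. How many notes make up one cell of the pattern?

18 notes total. Splitting into 3 groups of 6:
C3 E3 D3 C3 A2 E3 | G3 B3 A3 G3 E3 B3 | D4 F4 E4 D4 B3 F4
Each cell is the previous one up a 5th — so the unit is 6 notes.

6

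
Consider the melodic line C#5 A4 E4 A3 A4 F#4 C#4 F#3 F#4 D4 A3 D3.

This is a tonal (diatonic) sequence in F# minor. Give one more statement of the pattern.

With a 4-note motive the entries are C#5, A4, F#4, each down a 3rd from the previous.
Statement 4 starts on D4 and keeps the same diatonic contour: D4 B3 F#3 B2.

D4 B3 F#3 B2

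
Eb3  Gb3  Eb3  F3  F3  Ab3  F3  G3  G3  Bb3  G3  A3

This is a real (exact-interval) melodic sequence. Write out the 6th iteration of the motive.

The 4-note cells begin on Eb3, F3, G3 — each up a 2nd from the last.
Carrying on: A3 → B3 → C#4.
Statement 6 starts on C#4 and keeps the same exact contour: C#4 E4 C#4 D#4.

C#4 E4 C#4 D#4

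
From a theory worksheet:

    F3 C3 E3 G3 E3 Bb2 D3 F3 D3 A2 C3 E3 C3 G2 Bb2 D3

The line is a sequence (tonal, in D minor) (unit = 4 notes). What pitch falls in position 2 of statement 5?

With 4-note cells, note 2 of each statement runs C3, Bb2, A2, G2.
One more down a 2nd gives F2.

F2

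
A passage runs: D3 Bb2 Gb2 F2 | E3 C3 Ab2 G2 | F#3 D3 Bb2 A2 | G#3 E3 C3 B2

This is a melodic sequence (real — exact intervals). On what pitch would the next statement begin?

The 4-note cells begin on D3, E3, F#3, G#3 — each up a 2nd from the last.
One more step up a 2nd gives A#3.

A#3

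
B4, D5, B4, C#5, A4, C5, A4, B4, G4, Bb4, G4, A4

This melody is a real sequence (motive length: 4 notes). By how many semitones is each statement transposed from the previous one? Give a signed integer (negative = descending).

-2

With a 4-note motive the entries are B4, A4, G4, each down a 2nd from the previous.
B4→A4 is 69 − 71 = -2 semitones.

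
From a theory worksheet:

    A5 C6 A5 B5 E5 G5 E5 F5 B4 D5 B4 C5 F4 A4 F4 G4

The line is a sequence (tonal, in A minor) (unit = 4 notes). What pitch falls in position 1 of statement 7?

Grouping in 4s, the 1st note of each cell is A5, E5, B4, F4.
Extending down a 4th: C4 → G3 → D3.

D3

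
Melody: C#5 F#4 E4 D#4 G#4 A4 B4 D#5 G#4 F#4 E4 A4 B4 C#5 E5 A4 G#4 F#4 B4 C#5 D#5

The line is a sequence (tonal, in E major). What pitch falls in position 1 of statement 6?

A5

Grouping in 7s, the 1st note of each cell is C#5, D#5, E5.
Carrying that up a 2nd forward: F#5 → G#5 → A5.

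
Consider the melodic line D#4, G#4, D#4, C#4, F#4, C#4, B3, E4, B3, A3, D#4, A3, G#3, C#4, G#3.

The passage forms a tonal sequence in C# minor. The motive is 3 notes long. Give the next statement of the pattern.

F#3 B3 F#3

With a 3-note motive the entries are D#4, C#4, B3, A3, G#3, each down a 2nd from the previous.
So cell 6 is F#3 B3 F#3.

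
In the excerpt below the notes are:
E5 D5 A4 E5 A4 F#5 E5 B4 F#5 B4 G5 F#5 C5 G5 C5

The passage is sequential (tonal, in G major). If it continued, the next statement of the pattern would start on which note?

The 5-note cells begin on E5, F#5, G5 — each up a 2nd from the last.
The next head, up a 2nd from G5, is A5.

A5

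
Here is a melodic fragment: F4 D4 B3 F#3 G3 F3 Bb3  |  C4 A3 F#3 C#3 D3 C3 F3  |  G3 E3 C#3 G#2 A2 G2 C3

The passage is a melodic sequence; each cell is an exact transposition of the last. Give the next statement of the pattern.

With a 7-note motive the entries are F4, C4, G3, each down a 4th from the previous.
From D3 the exact shape gives D3 B2 G#2 D#2 E2 D2 G2.

D3 B2 G#2 D#2 E2 D2 G2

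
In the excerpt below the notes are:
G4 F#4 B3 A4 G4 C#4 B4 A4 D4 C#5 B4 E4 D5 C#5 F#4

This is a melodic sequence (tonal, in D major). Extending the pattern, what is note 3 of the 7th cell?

The unit is 3 notes. Position-3 pitches of the 5 shown cells: B3, C#4, D4, E4, F#4.
Extending up a 2nd: G4 → A4.

A4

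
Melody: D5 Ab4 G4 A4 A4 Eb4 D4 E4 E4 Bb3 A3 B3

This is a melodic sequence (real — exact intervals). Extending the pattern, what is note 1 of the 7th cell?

G#2

Grouping in 4s, the 1st note of each cell is D5, A4, E4.
Carrying that down a 4th forward: B3 → F#3 → C#3 → G#2.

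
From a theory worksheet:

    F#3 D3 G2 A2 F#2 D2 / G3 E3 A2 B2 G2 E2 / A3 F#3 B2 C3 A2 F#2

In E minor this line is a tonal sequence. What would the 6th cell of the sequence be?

D4 B3 E3 F#3 D3 B2

Unit = 6 notes; the statements start on F#3, G3, A3, moving up a 2nd each time.
Extending up a 2nd: B3 → C4 → D4.
So cell 6 is D4 B3 E3 F#3 D3 B2.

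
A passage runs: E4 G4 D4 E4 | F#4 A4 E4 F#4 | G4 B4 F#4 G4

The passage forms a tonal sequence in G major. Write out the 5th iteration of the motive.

Taking 4-note groups, the heads are E4, F#4, G4: the pattern moves up a 2nd.
Continuing the starts: A4 → B4.
Statement 5 starts on B4 and keeps the same diatonic contour: B4 D5 A4 B4.

B4 D5 A4 B4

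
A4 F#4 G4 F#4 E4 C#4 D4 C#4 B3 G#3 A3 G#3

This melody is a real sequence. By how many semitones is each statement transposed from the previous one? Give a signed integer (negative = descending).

Unit = 4 notes; the statements start on A4, E4, B3, moving down a 4th each time.
A4→E4 is 64 − 69 = -5 semitones.

-5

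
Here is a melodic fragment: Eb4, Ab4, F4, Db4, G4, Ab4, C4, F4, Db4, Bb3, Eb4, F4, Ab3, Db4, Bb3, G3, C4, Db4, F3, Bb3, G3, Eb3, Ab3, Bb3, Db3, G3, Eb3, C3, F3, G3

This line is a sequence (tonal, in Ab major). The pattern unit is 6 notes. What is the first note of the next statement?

With a 6-note motive the entries are Eb4, C4, Ab3, F3, Db3, each down a 3rd from the previous.
One more step down a 3rd gives Bb2.

Bb2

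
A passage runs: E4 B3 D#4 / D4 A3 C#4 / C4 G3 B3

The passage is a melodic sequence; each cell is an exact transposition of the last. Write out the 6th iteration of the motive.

Taking 3-note groups, the heads are E4, D4, C4: the pattern moves down a 2nd.
Extending down a 2nd: Bb3 → Ab3 → Gb3.
From Gb3 the exact shape gives Gb3 Db3 F3.

Gb3 Db3 F3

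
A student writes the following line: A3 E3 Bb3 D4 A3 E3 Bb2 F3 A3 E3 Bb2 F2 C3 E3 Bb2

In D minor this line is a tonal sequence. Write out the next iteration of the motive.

Unit = 5 notes; the statements start on A3, E3, Bb2, moving down a 4th each time.
Statement 4 starts on F2 and keeps the same diatonic contour: F2 C2 G2 Bb2 F2.

F2 C2 G2 Bb2 F2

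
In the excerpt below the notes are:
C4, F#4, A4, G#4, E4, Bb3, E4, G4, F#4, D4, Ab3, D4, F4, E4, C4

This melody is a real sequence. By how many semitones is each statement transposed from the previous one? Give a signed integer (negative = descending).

With a 5-note motive the entries are C4, Bb3, Ab3, each down a 2nd from the previous.
C4 to Bb3 spans -2 semitones.

-2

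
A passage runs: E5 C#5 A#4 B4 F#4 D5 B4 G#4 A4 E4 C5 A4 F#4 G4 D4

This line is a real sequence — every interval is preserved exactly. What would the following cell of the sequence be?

Unit = 5 notes; the statements start on E5, D5, C5, moving down a 2nd each time.
Statement 4 starts on Bb4 and keeps the same exact contour: Bb4 G4 E4 F4 C4.

Bb4 G4 E4 F4 C4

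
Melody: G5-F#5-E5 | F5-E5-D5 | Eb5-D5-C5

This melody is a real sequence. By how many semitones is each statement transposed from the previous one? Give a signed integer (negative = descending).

Taking 3-note groups, the heads are G5, F5, Eb5: the pattern moves down a 2nd.
Counting half-steps from G5 to F5: -2.

-2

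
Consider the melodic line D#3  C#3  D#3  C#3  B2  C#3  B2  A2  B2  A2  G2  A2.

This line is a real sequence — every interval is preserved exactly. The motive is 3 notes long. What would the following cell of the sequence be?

G2 F2 G2

With a 3-note motive the entries are D#3, C#3, B2, A2, each down a 2nd from the previous.
Statement 5 starts on G2 and keeps the same exact contour: G2 F2 G2.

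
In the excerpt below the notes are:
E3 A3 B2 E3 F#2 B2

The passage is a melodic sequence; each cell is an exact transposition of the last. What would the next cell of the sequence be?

Unit = 2 notes; the statements start on E3, B2, F#2, moving down a 4th each time.
So cell 4 is C#2 F#2.

C#2 F#2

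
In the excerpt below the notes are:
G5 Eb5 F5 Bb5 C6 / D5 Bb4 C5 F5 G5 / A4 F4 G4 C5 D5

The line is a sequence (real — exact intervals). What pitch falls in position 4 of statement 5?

D4

Grouping in 5s, the 4th note of each cell is Bb5, F5, C5.
Carrying that down a 4th forward: G4 → D4.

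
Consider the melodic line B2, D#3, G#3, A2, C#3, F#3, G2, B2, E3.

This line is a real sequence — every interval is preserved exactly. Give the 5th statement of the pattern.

Unit = 3 notes; the statements start on B2, A2, G2, moving down a 2nd each time.
Extending down a 2nd: F2 → Eb2.
Statement 5 starts on Eb2 and keeps the same exact contour: Eb2 G2 C3.

Eb2 G2 C3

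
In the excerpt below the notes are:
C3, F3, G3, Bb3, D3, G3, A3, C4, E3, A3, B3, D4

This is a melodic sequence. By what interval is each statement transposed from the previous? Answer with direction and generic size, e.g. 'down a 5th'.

Unit = 4 notes; the statements start on C3, D3, E3, moving up a 2nd each time.
From C3 to D3: up a 2nd.

up a 2nd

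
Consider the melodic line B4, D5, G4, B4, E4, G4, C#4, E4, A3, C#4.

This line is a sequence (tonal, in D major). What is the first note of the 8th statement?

Unit = 2 notes; the statements start on B4, G4, E4, C#4, A3, moving down a 3rd each time.
Extending the heads down a 3rd: F#3 → D3 → B2.

B2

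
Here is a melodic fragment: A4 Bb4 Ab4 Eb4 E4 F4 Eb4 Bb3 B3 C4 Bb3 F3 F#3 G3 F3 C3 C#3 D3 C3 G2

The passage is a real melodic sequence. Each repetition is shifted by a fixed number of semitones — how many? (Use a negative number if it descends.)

-5

With a 4-note motive the entries are A4, E4, B3, F#3, C#3, each down a 4th from the previous.
Counting half-steps from A4 to E4: -5.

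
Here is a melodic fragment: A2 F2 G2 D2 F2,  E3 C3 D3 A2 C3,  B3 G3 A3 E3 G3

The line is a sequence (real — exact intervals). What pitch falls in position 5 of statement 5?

Grouping in 5s, the 5th note of each cell is F2, C3, G3.
Extending up a 5th: D4 → A4.

A4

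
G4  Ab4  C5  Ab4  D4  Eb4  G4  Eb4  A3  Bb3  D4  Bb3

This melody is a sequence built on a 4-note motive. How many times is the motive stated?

3

12 notes in groups of 4 gives 12/4 = 3 statements.
Starts: G4, D4, A3 — each down a 4th.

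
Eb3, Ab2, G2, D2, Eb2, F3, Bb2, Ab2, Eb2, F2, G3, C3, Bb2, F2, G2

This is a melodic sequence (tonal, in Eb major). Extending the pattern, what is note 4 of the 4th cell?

G2

With 5-note cells, note 4 of each statement runs D2, Eb2, F2.
Each moves up a 2nd; the next is G2.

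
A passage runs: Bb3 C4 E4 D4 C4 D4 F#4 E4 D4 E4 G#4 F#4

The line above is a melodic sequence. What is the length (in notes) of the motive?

There are 12 notes; a 4-note unit gives 3 cells:
Bb3 C4 E4 D4 | C4 D4 F#4 E4 | D4 E4 G#4 F#4
Each cell is the previous one up a 2nd — so the unit is 4 notes.

4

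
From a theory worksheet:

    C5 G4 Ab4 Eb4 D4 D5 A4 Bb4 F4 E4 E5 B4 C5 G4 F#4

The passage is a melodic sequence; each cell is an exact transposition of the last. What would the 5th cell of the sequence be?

G#5 D#5 E5 B4 A#4

The 5-note cells begin on C5, D5, E5 — each up a 2nd from the last.
Carrying on: F#5 → G#5.
From G#5 the exact shape gives G#5 D#5 E5 B4 A#4.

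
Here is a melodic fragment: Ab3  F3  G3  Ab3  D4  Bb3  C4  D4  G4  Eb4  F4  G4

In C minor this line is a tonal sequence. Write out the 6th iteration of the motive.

Bb5 G5 Ab5 Bb5

Unit = 4 notes; the statements start on Ab3, D4, G4, moving up a 4th each time.
Extending up a 4th: C5 → F5 → Bb5.
Statement 6 starts on Bb5 and keeps the same diatonic contour: Bb5 G5 Ab5 Bb5.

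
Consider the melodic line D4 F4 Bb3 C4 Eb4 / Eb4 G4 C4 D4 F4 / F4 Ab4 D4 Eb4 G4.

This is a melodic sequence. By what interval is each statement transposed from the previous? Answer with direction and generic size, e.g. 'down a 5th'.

up a 2nd

Taking 5-note groups, the heads are D4, Eb4, F4: the pattern moves up a 2nd.
D4 to Eb4 is up a 2nd.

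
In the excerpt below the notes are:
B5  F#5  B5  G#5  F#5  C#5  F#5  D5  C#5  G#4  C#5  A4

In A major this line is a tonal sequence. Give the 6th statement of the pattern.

Taking 4-note groups, the heads are B5, F#5, C#5: the pattern moves down a 4th.
Carrying on: G#4 → D4 → A3.
Statement 6 starts on A3 and keeps the same diatonic contour: A3 E3 A3 F#3.

A3 E3 A3 F#3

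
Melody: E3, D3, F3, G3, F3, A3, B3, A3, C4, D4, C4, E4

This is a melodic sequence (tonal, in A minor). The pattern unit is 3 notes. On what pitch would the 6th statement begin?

Taking 3-note groups, the heads are E3, G3, B3, D4: the pattern moves up a 3rd.
Continuing: F4 → A4. Statement 6 starts on A4.

A4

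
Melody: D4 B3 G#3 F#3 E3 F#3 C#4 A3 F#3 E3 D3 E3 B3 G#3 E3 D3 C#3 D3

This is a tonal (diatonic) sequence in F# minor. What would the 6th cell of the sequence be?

F#3 D3 B2 A2 G#2 A2

With a 6-note motive the entries are D4, C#4, B3, each down a 2nd from the previous.
Extending down a 2nd: A3 → G#3 → F#3.
From F#3 the diatonic shape gives F#3 D3 B2 A2 G#2 A2.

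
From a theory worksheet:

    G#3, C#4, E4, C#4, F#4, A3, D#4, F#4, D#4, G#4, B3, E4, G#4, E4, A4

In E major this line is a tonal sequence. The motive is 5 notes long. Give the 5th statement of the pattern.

The 5-note cells begin on G#3, A3, B3 — each up a 2nd from the last.
Carrying on: C#4 → D#4.
So cell 5 is D#4 G#4 B4 G#4 C#5.

D#4 G#4 B4 G#4 C#5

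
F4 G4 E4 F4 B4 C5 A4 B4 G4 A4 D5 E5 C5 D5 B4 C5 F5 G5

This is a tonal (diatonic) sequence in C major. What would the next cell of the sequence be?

E5 F5 D5 E5 A5 B5

The 6-note cells begin on F4, A4, C5 — each up a 3rd from the last.
Statement 4 starts on E5 and keeps the same diatonic contour: E5 F5 D5 E5 A5 B5.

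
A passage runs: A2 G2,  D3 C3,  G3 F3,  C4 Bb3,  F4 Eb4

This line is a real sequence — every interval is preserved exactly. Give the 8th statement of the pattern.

Ab5 Gb5

Taking 2-note groups, the heads are A2, D3, G3, C4, F4: the pattern moves up a 4th.
Continuing the starts: Bb4 → Eb5 → Ab5.
So cell 8 is Ab5 Gb5.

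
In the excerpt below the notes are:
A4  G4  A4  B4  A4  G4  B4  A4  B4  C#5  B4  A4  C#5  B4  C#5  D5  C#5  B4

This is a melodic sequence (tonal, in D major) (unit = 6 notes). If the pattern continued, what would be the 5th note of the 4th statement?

D5

With 6-note cells, note 5 of each statement runs A4, B4, C#5.
From C#5, up a 2nd gives D5.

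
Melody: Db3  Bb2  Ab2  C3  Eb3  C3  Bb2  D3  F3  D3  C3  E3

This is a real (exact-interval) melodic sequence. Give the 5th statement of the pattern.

A3 F#3 E3 G#3

Taking 4-note groups, the heads are Db3, Eb3, F3: the pattern moves up a 2nd.
Extending up a 2nd: G3 → A3.
From A3 the exact shape gives A3 F#3 E3 G#3.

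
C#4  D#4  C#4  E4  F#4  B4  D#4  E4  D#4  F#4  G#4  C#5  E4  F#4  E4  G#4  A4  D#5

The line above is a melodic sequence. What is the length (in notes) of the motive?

18 notes total. Splitting into 3 groups of 6:
C#4 D#4 C#4 E4 F#4 B4 | D#4 E4 D#4 F#4 G#4 C#5 | E4 F#4 E4 G#4 A4 D#5
That's a consistent up a 2nd shift per cell, and no other grouping gives one.

6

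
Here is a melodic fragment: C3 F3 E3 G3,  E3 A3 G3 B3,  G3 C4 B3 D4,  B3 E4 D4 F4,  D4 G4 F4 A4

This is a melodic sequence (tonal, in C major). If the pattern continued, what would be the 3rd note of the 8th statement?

With 4-note cells, note 3 of each statement runs E3, G3, B3, D4, F4.
Each moves up a 3rd. Continuing: A4 → C5 → E5.

E5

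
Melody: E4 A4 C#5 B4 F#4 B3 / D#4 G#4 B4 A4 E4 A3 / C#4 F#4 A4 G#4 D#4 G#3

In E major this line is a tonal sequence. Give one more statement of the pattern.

B3 E4 G#4 F#4 C#4 F#3

The 6-note cells begin on E4, D#4, C#4 — each down a 2nd from the last.
So cell 4 is B3 E4 G#4 F#4 C#4 F#3.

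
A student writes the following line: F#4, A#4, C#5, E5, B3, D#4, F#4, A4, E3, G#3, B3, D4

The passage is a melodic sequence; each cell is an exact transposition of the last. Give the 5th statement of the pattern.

Unit = 4 notes; the statements start on F#4, B3, E3, moving down a 5th each time.
Extending down a 5th: A2 → D2.
So cell 5 is D2 F#2 A2 C3.

D2 F#2 A2 C3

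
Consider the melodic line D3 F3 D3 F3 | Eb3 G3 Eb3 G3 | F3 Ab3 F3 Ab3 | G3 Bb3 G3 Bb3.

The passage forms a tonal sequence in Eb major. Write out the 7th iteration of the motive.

C4 Eb4 C4 Eb4

The 4-note cells begin on D3, Eb3, F3, G3 — each up a 2nd from the last.
Carrying on: Ab3 → Bb3 → C4.
From C4 the diatonic shape gives C4 Eb4 C4 Eb4.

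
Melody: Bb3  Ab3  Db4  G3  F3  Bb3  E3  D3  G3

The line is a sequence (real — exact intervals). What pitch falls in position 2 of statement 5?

G#2

With 3-note cells, note 2 of each statement runs Ab3, F3, D3.
Extending down a 3rd: B2 → G#2.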